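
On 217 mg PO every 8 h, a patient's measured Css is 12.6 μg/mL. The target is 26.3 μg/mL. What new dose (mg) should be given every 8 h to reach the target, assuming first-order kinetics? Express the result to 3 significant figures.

453 mg

With linear kinetics, Css is proportional to dose rate (D/τ) at fixed clearance.
D₂ = D₁ × (Css,target / Css,current) = 217 × 26.3/12.6 = 452.9 mg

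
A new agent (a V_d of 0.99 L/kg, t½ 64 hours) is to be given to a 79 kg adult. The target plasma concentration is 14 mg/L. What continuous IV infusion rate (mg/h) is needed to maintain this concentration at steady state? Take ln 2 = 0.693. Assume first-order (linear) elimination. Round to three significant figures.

11.9 mg/h

Total Vd = 0.99 × 79 = 78.21 L
CL = 0.693 × Vd / t½ = 0.693 × 78.21 / 64 = 0.8469 L/h
Infusion rate = CL × Css = 0.8469 × 14 = 11.86 mg/h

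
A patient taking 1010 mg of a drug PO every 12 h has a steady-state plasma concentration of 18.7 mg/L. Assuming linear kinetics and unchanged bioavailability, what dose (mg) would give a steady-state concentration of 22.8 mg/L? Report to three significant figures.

1230 mg

For first-order elimination, Css ∝ F·D/(CL·τ); F and CL are unchanged, so Css ∝ D/τ.
D₂ = D₁ × (Css,target / Css,current) = 1010 × 22.8/18.7 = 1231 mg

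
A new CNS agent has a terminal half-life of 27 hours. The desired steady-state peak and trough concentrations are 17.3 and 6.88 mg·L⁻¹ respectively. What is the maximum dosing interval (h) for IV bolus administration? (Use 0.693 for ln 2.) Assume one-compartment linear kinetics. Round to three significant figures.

k = 0.693 / t½ = 0.693 / 27 = 0.02567 h⁻¹
Between IV bolus doses, concentration decays as C = C₀·e^(−kτ), so C_peak/C_trough = e^(kτ).
τ_max = ln(C_peak/C_trough) / k = ln(17.3/6.88) / 0.02567 = 0.9221 / 0.02567 = 35.92 h

35.9 h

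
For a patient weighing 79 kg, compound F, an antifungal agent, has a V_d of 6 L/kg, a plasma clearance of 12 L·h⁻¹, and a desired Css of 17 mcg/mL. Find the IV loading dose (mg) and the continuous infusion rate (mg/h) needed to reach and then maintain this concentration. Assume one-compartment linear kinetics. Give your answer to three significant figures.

(a) 8060 mg; (b) 204 mg/h

Total Vd = 6 × 79 = 474.0 L
LD = Vd · C_target = 474.0 × 17 = 8058 mg
Maintenance: replace elimination → rate = CL × Css = 12.00 × 17 = 204.0 mg/h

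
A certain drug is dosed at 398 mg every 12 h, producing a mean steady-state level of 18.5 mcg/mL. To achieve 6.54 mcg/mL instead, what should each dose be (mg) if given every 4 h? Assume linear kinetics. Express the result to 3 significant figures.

46.9 mg

For first-order elimination, Css ∝ F·D/(CL·τ); F and CL are unchanged, so Css ∝ D/τ.
D₂ = D₁ × (Css,target / Css,current) × (τ₂/τ₁) = 398 × (6.54/18.5) × (4/12) = 46.90 mg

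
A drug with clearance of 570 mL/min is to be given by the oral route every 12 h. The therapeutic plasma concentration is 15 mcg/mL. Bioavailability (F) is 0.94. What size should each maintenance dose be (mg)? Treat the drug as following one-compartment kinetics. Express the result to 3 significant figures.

Convert clearance: 570 mL/min × 60 min/h ÷ 1000 mL/L = 34.20 L/h
At steady state, dose per interval replaces the amount cleared in that interval: F·D/τ = CL·Css.
D = CL × Css × τ / F = 34.20 × 15 × 12 / 0.94 = 6549 mg

6550 mg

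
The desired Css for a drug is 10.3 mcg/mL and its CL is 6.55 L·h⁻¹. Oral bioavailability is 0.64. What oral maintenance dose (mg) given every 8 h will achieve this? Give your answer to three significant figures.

843 mg

D = CL × Css × τ / F = 6.550 × 10.3 × 8 / 0.64 = 843.3 mg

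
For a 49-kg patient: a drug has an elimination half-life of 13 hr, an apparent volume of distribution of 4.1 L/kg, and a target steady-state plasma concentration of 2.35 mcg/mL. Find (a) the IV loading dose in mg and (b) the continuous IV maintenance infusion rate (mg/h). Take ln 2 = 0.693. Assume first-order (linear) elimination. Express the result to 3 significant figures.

(a) 472 mg; (b) 25.2 mg/h

Vd = 4.1 L/kg × 49 kg = 200.9 L
LD = Vd × C = 200.9 × 2.35 = 472.1 mg
CL = 0.693 × Vd / t½ = 0.693 × 200.9 / 13 = 10.71 L/h
Infusion rate = CL × Css = 10.71 × 2.35 = 25.17 mg/h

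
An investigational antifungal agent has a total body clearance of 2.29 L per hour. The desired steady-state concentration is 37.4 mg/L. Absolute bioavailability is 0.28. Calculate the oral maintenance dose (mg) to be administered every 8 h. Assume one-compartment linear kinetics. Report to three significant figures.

2450 mg

D = CL × Css × τ / F = 2.290 × 37.4 × 8 / 0.28 = 2447 mg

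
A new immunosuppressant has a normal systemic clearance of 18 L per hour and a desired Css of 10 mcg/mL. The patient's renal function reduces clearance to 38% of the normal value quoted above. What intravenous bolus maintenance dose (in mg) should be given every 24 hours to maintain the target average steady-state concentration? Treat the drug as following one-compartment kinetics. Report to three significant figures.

Patient clearance = 0.38 × 18.00 = 6.840 L/h
At steady state, dose per interval replaces the amount cleared in that interval: D/τ = CL·Css.
D = CL × Css × τ = 6.840 × 10 × 24 = 1642 mg

1640 mg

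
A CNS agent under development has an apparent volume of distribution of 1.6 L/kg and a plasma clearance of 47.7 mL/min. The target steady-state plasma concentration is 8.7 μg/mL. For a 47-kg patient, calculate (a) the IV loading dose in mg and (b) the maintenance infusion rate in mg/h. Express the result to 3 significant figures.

(a) 654 mg; (b) 24.9 mg/h

Total Vd = 1.6 × 47 = 75.20 L
LD = Vd · C_target = 75.20 × 8.7 = 654.2 mg
Convert clearance: 47.7 mL/min × 60 min/h ÷ 1000 mL/L = 2.862 L/h
Infusion rate = 2.862 L/h × 8.7 mg/L = 24.90 mg/h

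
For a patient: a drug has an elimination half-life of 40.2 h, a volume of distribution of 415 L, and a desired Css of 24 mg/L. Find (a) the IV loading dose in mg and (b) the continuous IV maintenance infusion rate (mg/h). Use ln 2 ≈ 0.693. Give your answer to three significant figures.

(a) 9960 mg; (b) 172 mg/h

LD = Vd × C = 415.0 × 24 = 9960 mg
CL = 0.693 × Vd / t½ = 0.693 × 415.0 / 40.2 = 7.154 L/h
Infusion rate = CL × Css = 7.154 × 24 = 171.7 mg/h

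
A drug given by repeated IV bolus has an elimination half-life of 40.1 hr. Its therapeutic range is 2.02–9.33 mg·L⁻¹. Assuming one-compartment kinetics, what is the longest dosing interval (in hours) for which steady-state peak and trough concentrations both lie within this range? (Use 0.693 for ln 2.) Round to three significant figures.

k = 0.693 / t½ = 0.693 / 40.1 = 0.01728 h⁻¹
Between IV bolus doses, concentration decays as C = C₀·e^(−kτ), so C_peak/C_trough = e^(kτ).
τ_max = ln(C_peak/C_trough) / k = ln(9.33/2.02) / 0.01728 = 1.530 / 0.01728 = 88.54 h

88.5 h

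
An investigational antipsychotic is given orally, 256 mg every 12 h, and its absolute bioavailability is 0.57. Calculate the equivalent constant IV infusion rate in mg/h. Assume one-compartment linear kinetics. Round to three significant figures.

12.2 mg/h

Equivalent systemic input: infusion rate = F·D/τ.
Rate = 0.57 × 256 / 12 = 12.16 mg/h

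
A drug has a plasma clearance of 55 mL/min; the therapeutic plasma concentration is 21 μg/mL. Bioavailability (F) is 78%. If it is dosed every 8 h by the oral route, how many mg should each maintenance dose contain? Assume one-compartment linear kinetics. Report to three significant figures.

711 mg

CL = 55 mL/min = 55 × 0.06 = 3.300 L/h
D = CL × Css × τ / F = 3.300 × 21 × 8 / 0.78 = 710.8 mg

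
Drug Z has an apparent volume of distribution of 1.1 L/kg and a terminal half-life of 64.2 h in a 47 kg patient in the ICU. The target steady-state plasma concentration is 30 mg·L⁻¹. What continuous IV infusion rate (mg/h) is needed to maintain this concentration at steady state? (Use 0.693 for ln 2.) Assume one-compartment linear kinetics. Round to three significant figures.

16.7 mg/h

Vd = 1.1 L/kg × 47 kg = 51.70 L
k = 0.693/64.2 = 0.01079 h⁻¹, so CL = k·Vd = 0.01079 × 51.70 = 0.5578 L/h
Infusion rate = CL × Css = 0.5578 × 30 = 16.73 mg/h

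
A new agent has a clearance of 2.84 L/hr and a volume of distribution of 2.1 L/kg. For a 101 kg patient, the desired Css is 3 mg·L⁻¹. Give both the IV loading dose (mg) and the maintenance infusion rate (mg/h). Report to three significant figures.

(a) 636 mg; (b) 8.52 mg/h

Vd = 2.1 L/kg × 101 kg = 212.1 L
Loading: fill Vd to C_target → 212.1 L × 3 mg/L = 636.3 mg
Infusion rate = 2.840 L/h × 3 mg/L = 8.520 mg/h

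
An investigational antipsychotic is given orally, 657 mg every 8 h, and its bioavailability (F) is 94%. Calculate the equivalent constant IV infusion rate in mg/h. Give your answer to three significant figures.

77.2 mg/h

Equivalent systemic input: infusion rate = F·D/τ.
Rate = 0.94 × 657 / 8 = 77.20 mg/h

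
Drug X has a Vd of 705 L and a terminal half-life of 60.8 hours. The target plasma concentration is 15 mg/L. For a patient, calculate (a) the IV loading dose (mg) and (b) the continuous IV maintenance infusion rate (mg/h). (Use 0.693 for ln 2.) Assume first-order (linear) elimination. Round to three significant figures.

LD = Vd × C = 705.0 × 15 = 10580 mg
CL = 0.693 × Vd / t½ = 0.693 × 705.0 / 60.8 = 8.036 L/h
Infusion rate = CL × Css = 8.036 × 15 = 120.5 mg/h

(a) 10600 mg; (b) 121 mg/h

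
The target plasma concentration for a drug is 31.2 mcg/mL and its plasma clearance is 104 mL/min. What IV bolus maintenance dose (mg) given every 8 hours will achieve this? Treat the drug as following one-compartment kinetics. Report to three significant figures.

CL = 104 mL/min × 60/1000 = 6.240 L/h
D = CL × Css × τ = 6.240 × 31.2 × 8 = 1558 mg

1560 mg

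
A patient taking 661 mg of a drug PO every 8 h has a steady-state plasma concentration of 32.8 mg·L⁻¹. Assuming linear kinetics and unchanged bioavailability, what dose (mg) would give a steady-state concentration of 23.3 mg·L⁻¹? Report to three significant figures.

470 mg

For first-order elimination, Css ∝ F·D/(CL·τ); F and CL are unchanged, so Css ∝ D/τ.
D₂ = D₁ × (Css,target / Css,current) = 661 × 23.3/32.8 = 469.6 mg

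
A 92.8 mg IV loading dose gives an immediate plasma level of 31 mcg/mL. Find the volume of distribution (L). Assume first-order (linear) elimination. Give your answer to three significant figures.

2.99 L

Immediately after an IV bolus, C₀ = Dose / Vd, so Vd = Dose / C₀.
Vd = 92.8 / 31 = 2.994 L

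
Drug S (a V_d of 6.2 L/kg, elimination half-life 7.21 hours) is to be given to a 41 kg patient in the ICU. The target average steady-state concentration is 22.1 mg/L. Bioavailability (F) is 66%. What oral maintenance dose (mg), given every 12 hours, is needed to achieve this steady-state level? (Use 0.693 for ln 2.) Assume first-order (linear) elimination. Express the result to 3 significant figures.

9820 mg

Total Vd = 6.2 × 41 = 254.2 L
k = 0.693/7.21 = 0.09612 h⁻¹, so CL = k·Vd = 0.09612 × 254.2 = 24.43 L/h
D = CL × Css × τ / F = 24.43 × 22.1 × 12 / 0.66 = 9816 mg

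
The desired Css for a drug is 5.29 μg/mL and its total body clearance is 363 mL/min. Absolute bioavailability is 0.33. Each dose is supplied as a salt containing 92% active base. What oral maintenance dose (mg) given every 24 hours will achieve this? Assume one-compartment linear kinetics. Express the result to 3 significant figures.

9110 mg

CL = 363 mL/min = 363 × 0.06 = 21.78 L/h
At steady state, dose per interval replaces the amount cleared in that interval: F·S·D/τ = CL·Css.
D = CL × Css × τ / F / S = 21.78 × 5.29 × 24 / 0.33 / 0.92 = 9108 mg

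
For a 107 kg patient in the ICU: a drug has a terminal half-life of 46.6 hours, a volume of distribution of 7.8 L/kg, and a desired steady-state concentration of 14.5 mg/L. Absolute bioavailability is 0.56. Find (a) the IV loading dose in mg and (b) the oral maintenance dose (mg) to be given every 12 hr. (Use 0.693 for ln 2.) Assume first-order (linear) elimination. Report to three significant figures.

Total Vd = 7.8 × 107 = 834.6 L
LD = Vd × C = 834.6 × 14.5 = 12100 mg
CL = 0.693 × Vd / t½ = 0.693 × 834.6 / 46.6 = 12.41 L/h
D = CL × Css × τ / F = 12.41 × 14.5 × 12 / 0.56 = 3856 mg

(a) 12100 mg; (b) 3860 mg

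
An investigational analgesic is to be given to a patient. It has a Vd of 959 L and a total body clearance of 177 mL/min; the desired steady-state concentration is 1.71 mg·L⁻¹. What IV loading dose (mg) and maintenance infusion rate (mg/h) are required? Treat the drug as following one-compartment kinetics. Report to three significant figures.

LD = Vd · C_target = 959.0 × 1.71 = 1640 mg
CL = 177 mL/min × 60/1000 = 10.62 L/h
Infusion rate = 10.62 L/h × 1.71 mg/L = 18.16 mg/h

(a) 1640 mg; (b) 18.2 mg/h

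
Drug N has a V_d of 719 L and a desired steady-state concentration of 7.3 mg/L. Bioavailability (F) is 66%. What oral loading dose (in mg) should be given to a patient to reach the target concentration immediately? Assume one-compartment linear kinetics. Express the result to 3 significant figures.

7950 mg

The loading dose fills Vd to the target concentration.
LD = Vd × C / F = 719.0 × 7.300 / 0.66 = 7953 mg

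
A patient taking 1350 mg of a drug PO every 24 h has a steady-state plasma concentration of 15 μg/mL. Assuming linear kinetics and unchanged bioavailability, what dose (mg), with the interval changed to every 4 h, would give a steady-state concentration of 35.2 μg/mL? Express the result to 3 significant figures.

For first-order elimination, Css ∝ F·D/(CL·τ); F and CL are unchanged, so Css ∝ D/τ.
D₂ = D₁ × (Css,target / Css,current) × (τ₂/τ₁) = 1350 × (35.2/15) × (4/24) = 528.0 mg

528 mg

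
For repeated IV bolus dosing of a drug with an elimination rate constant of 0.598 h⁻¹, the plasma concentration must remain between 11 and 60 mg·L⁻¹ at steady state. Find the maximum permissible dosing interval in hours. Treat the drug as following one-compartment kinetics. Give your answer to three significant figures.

Between IV bolus doses, concentration decays as C = C₀·e^(−kτ), so C_peak/C_trough = e^(kτ).
τ_max = ln(C_peak/C_trough) / k = ln(60/11) / 0.5980 = 1.696 / 0.5980 = 2.836 h

2.84 h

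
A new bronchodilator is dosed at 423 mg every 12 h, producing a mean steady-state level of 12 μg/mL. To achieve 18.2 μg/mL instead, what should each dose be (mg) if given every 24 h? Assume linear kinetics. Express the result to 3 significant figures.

1280 mg

For first-order elimination, Css ∝ F·D/(CL·τ); F and CL are unchanged, so Css ∝ D/τ.
D₂ = D₁ × (Css,target / Css,current) × (τ₂/τ₁) = 423 × (18.2/12) × (24/12) = 1283 mg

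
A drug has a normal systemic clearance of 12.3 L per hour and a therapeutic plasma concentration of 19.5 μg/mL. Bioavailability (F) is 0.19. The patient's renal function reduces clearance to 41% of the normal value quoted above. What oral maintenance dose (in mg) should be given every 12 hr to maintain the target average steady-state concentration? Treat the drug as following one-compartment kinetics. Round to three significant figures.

6210 mg

Patient clearance = 0.41 × 12.30 = 5.043 L/h
D = CL × Css × τ / F = 5.043 × 19.5 × 12 / 0.19 = 6211 mg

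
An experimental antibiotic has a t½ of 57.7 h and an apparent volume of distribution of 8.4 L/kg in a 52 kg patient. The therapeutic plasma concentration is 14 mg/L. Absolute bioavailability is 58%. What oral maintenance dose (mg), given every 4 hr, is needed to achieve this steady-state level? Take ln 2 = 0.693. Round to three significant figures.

507 mg

Vd(total) = 52 kg × 8.4 L/kg = 436.8 L
CL = ln 2 · Vd / t½ = 0.693 × 436.8 / 57.7 = 5.246 L/h
D = CL × Css × τ / F = 5.246 × 14 × 4 / 0.58 = 506.5 mg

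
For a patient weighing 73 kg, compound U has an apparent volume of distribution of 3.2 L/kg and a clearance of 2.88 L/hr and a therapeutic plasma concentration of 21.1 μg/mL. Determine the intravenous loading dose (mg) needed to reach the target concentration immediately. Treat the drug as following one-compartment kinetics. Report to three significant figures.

4930 mg

Total Vd = 3.2 × 73 = 233.6 L
LD = Vd × C = 233.6 × 21.10 = 4929 mg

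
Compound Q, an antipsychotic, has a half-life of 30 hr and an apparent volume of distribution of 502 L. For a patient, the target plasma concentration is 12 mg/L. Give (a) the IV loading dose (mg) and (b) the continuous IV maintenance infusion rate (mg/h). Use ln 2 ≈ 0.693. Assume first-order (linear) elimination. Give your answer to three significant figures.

(a) 6020 mg; (b) 139 mg/h

LD = Vd × C = 502.0 × 12 = 6024 mg
CL = 0.693 × Vd / t½ = 0.693 × 502.0 / 30 = 11.60 L/h
Infusion rate = CL × Css = 11.60 × 12 = 139.2 mg/h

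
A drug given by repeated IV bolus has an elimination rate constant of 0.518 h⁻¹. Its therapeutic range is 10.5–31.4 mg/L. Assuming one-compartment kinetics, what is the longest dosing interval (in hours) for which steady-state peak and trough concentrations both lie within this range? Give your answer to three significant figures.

Between IV bolus doses, concentration decays as C = C₀·e^(−kτ), so C_peak/C_trough = e^(kτ).
τ_max = ln(C_peak/C_trough) / k = ln(31.4/10.5) / 0.5180 = 1.095 / 0.5180 = 2.114 h

2.11 h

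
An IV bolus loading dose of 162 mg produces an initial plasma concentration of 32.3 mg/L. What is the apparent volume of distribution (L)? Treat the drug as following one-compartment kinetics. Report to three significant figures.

Immediately after an IV bolus, C₀ = Dose / Vd, so Vd = Dose / C₀.
Vd = 162 / 32.3 = 5.015 L

5.02 L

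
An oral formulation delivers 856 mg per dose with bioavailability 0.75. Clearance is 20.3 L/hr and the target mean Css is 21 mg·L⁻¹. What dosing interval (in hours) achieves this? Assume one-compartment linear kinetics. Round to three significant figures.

1.51 h

F·D/τ = CL·Css → τ = F·D / (CL·Css).
τ = 0.75 × 856 / (20.3 × 21) = 1.506 h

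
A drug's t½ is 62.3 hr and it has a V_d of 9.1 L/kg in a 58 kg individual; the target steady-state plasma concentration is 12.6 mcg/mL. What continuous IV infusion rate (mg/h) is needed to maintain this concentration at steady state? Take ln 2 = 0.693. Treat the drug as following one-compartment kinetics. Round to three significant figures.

Total Vd = 9.1 × 58 = 527.8 L
CL = ln 2 · Vd / t½ = 0.693 × 527.8 / 62.3 = 5.871 L/h
Infusion rate = CL × Css = 5.871 × 12.6 = 73.97 mg/h

74.0 mg/h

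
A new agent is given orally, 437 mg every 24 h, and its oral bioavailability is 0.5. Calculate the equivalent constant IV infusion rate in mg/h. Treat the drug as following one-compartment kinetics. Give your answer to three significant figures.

Equivalent systemic input: infusion rate = F·D/τ.
Rate = 0.5 × 437 / 24 = 9.104 mg/h

9.10 mg/h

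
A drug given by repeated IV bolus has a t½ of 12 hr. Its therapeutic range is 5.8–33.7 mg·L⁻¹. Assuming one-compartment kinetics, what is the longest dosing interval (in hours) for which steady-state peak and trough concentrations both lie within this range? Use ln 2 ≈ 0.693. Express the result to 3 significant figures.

30.5 h

k = 0.693 / t½ = 0.693 / 12 = 0.05775 h⁻¹
Between IV bolus doses, concentration decays as C = C₀·e^(−kτ), so C_peak/C_trough = e^(kτ).
τ_max = ln(C_peak/C_trough) / k = ln(33.7/5.8) / 0.05775 = 1.760 / 0.05775 = 30.48 h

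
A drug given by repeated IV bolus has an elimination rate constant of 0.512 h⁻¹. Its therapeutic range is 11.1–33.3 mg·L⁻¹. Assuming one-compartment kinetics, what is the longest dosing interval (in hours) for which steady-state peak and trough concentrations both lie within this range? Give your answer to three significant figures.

2.15 h

Between IV bolus doses, concentration decays as C = C₀·e^(−kτ), so C_peak/C_trough = e^(kτ).
τ_max = ln(C_peak/C_trough) / k = ln(33.3/11.1) / 0.5120 = 1.099 / 0.5120 = 2.146 h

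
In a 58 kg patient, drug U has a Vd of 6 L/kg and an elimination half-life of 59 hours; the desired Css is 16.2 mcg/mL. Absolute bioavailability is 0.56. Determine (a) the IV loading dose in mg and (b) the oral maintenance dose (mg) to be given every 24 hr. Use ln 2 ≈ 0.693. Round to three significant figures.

Vd = 6 L/kg × 58 kg = 348.0 L
LD = Vd × C = 348.0 × 16.2 = 5638 mg
CL = 0.693 × Vd / t½ = 0.693 × 348.0 / 59 = 4.088 L/h
D = CL × Css × τ / F = 4.088 × 16.2 × 24 / 0.56 = 2838 mg

(a) 5640 mg; (b) 2840 mg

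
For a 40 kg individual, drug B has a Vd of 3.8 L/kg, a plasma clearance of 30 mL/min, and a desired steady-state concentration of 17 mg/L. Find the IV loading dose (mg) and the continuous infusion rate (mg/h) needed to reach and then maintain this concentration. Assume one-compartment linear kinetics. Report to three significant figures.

(a) 2580 mg; (b) 30.6 mg/h

Vd(total) = 40 kg × 3.8 L/kg = 152.0 L
Loading dose = Vd × C = 152.0 × 17 = 2584 mg
Convert clearance: 30 mL/min × 60 min/h ÷ 1000 mL/L = 1.800 L/h
Maintenance infusion rate = CL × Css = 1.800 × 17 = 30.60 mg/h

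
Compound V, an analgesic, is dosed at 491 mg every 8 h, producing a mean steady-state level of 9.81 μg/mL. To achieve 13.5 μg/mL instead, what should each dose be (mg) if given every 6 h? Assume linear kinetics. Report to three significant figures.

507 mg

For first-order elimination, Css ∝ F·D/(CL·τ); F and CL are unchanged, so Css ∝ D/τ.
D₂ = D₁ × (Css,target / Css,current) × (τ₂/τ₁) = 491 × (13.5/9.81) × (6/8) = 506.8 mg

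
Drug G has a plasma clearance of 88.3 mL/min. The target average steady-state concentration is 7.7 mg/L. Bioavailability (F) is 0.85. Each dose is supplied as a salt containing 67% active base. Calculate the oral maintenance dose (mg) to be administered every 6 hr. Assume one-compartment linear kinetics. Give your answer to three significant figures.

CL = 88.3 mL/min × 60/1000 = 5.298 L/h
At steady state, dose per interval replaces the amount cleared in that interval: F·S·D/τ = CL·Css.
D = CL × Css × τ / F / S = 5.298 × 7.7 × 6 / 0.85 / 0.67 = 429.8 mg

430 mg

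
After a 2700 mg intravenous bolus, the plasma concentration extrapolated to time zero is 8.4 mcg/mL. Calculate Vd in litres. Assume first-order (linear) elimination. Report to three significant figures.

Immediately after an IV bolus, C₀ = Dose / Vd, so Vd = Dose / C₀.
Vd = 2700 / 8.4 = 321.4 L

321 L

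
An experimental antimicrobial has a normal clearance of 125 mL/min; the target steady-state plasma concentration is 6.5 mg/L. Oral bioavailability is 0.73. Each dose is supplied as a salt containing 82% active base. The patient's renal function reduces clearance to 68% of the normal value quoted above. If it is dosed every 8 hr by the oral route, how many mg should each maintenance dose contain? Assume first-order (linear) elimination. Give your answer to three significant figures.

443 mg

Convert clearance: 125 mL/min × 60 min/h ÷ 1000 mL/L = 7.500 L/h
Patient clearance = 0.68 × 7.500 = 5.100 L/h
At steady state, dose per interval replaces the amount cleared in that interval: F·S·D/τ = CL·Css.
D = CL × Css × τ / F / S = 5.100 × 6.5 × 8 / 0.73 / 0.82 = 443.0 mg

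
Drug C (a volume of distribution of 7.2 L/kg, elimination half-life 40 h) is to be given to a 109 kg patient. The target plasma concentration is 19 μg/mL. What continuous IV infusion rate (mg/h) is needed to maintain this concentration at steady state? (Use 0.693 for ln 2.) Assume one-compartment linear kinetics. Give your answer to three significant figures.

Vd = 7.2 L/kg × 109 kg = 784.8 L
CL = 0.693 × Vd / t½ = 0.693 × 784.8 / 40 = 13.60 L/h
Infusion rate = CL × Css = 13.60 × 19 = 258.4 mg/h

258 mg/h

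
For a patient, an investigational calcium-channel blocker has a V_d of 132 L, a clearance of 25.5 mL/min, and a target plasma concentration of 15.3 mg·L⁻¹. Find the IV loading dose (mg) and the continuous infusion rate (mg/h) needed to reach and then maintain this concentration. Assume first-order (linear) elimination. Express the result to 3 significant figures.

Loading dose = Vd × C = 132.0 × 15.3 = 2020 mg
CL = 25.5 mL/min × 60/1000 = 1.530 L/h
Maintenance infusion rate = CL × Css = 1.530 × 15.3 = 23.41 mg/h

(a) 2020 mg; (b) 23.4 mg/h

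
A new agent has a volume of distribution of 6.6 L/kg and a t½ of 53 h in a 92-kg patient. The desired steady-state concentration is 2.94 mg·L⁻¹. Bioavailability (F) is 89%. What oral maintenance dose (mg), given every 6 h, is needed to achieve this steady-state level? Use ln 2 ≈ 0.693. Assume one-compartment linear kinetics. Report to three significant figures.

157 mg

Vd(total) = 92 kg × 6.6 L/kg = 607.2 L
CL = 0.693 × Vd / t½ = 0.693 × 607.2 / 53 = 7.939 L/h
D = CL × Css × τ / F = 7.939 × 2.94 × 6 / 0.89 = 157.4 mg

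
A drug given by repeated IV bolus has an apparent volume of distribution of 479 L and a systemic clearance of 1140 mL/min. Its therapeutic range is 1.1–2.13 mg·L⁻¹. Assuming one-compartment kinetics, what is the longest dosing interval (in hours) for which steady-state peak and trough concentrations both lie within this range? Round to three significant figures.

CL = 1140 mL/min × 60/1000 = 68.40 L/h
k = CL / Vd = 68.40 / 479.0 = 0.1428 h⁻¹
Between IV bolus doses, concentration decays as C = C₀·e^(−kτ), so C_peak/C_trough = e^(kτ).
τ_max = ln(C_peak/C_trough) / k = ln(2.13/1.1) / 0.1428 = 0.6608 / 0.1428 = 4.627 h

4.63 h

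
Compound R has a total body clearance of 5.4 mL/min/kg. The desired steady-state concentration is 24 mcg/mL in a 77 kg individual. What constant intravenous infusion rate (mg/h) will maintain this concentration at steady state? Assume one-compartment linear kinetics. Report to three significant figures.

599 mg/h

CL = 5.4 mL/min/kg × 77 kg = 415.8 mL/min = 415.8 × 60/1000 = 24.95 L/h
Infusion rate = CL · Css = 24.95 L/h × 24 mg/L = 598.8 mg/h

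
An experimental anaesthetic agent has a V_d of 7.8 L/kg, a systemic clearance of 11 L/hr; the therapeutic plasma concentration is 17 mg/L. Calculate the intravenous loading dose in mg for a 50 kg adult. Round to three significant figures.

Total Vd = 7.8 × 50 = 390.0 L
LD is governed by Vd — clearance does not enter the loading-dose calculation.
LD = Vd × C = 390.0 × 17.00 = 6630 mg

6630 mg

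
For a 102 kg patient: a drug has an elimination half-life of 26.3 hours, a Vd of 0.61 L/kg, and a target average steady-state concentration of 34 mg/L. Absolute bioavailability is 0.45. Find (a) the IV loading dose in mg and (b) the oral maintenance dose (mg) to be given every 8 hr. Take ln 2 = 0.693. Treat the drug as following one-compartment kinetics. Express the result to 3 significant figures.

(a) 2120 mg; (b) 991 mg

Vd = 0.61 L/kg × 102 kg = 62.22 L
LD = Vd × C = 62.22 × 34 = 2115 mg
CL = 0.693 × Vd / t½ = 0.693 × 62.22 / 26.3 = 1.639 L/h
D = CL × Css × τ / F = 1.639 × 34 × 8 / 0.45 = 990.7 mg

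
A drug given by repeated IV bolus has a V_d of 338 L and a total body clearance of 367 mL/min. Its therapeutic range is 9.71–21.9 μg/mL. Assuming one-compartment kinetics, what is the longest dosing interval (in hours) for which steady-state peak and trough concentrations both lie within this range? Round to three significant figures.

12.5 h

CL = 367 mL/min = 367 × 0.06 = 22.02 L/h
k = CL / Vd = 22.02 / 338.0 = 0.06515 h⁻¹
Between IV bolus doses, concentration decays as C = C₀·e^(−kτ), so C_peak/C_trough = e^(kτ).
τ_max = ln(C_peak/C_trough) / k = ln(21.9/9.71) / 0.06515 = 0.8133 / 0.06515 = 12.48 h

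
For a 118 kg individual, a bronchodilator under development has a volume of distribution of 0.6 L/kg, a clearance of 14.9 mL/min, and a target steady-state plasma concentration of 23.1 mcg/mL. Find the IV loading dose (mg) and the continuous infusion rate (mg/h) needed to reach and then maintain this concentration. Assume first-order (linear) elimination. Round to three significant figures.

Total Vd = 0.6 × 118 = 70.80 L
Loading dose = Vd × C = 70.80 × 23.1 = 1635 mg
Convert clearance: 14.9 mL/min × 60 min/h ÷ 1000 mL/L = 0.8940 L/h
Infusion rate = 0.8940 L/h × 23.1 mg/L = 20.65 mg/h

(a) 1640 mg; (b) 20.7 mg/h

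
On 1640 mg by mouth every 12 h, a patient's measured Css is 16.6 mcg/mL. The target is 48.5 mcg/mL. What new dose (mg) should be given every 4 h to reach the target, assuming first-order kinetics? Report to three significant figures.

1600 mg

With linear kinetics, Css is proportional to dose rate (D/τ) at fixed clearance.
D₂ = D₁ × (Css,target / Css,current) × (τ₂/τ₁) = 1640 × (48.5/16.6) × (4/12) = 1597 mg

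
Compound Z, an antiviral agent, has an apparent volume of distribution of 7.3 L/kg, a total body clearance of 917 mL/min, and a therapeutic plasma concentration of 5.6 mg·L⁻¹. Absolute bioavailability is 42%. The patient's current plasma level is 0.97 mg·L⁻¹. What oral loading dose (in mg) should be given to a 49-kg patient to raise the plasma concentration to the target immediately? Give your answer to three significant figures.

Vd(total) = 49 kg × 7.3 L/kg = 357.7 L
Concentration deficit ΔC = 5.6 − 0.97 = 4.630 mg/L
LD = Vd × ΔC / F = 357.7 × 4.630 / 0.42 = 3943 mg

3940 mg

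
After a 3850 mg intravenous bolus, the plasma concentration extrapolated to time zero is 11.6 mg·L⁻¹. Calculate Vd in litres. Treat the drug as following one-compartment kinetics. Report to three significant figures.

332 L

Immediately after an IV bolus, C₀ = Dose / Vd, so Vd = Dose / C₀.
Vd = 3850 / 11.6 = 331.9 L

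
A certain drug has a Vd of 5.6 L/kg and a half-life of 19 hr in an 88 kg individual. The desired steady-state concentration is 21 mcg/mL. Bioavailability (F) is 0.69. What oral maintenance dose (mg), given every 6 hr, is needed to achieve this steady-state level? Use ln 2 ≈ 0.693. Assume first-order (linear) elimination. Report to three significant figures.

Vd(total) = 88 kg × 5.6 L/kg = 492.8 L
k = 0.693/19 = 0.03647 h⁻¹, so CL = k·Vd = 0.03647 × 492.8 = 17.97 L/h
D = CL × Css × τ / F = 17.97 × 21 × 6 / 0.69 = 3281 mg

3280 mg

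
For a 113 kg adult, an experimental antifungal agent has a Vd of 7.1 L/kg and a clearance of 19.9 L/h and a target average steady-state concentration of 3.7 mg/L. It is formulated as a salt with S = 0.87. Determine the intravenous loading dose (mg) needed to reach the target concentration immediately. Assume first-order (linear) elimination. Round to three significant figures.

3410 mg

Total Vd = 7.1 × 113 = 802.3 L
LD = Vd × C / S = 802.3 × 3.700 / 0.87 = 3412 mg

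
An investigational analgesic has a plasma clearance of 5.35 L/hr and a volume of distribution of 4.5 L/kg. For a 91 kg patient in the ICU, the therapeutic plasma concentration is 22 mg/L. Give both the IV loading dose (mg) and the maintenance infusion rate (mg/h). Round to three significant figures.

Vd(total) = 91 kg × 4.5 L/kg = 409.5 L
LD = Vd · C_target = 409.5 × 22 = 9009 mg
Maintenance infusion rate = CL × Css = 5.350 × 22 = 117.7 mg/h

(a) 9010 mg; (b) 118 mg/h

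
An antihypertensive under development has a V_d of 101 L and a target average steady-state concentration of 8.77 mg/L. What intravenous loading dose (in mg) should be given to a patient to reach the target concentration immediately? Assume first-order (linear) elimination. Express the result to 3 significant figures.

LD = Vd × C = 101.0 × 8.770 = 885.8 mg

886 mg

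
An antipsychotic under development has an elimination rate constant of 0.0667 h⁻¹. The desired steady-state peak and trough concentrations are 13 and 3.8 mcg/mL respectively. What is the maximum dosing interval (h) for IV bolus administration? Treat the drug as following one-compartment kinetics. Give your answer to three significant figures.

Between IV bolus doses, concentration decays as C = C₀·e^(−kτ), so C_peak/C_trough = e^(kτ).
τ_max = ln(C_peak/C_trough) / k = ln(13/3.8) / 0.06670 = 1.230 / 0.06670 = 18.44 h

18.4 h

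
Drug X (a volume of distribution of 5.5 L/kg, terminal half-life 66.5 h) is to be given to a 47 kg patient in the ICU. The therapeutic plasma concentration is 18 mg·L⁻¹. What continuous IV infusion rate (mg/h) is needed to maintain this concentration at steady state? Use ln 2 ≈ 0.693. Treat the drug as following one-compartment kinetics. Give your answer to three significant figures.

Total Vd = 5.5 × 47 = 258.5 L
k = 0.693/66.5 = 0.01042 h⁻¹, so CL = k·Vd = 0.01042 × 258.5 = 2.694 L/h
Infusion rate = CL × Css = 2.694 × 18 = 48.49 mg/h

48.5 mg/h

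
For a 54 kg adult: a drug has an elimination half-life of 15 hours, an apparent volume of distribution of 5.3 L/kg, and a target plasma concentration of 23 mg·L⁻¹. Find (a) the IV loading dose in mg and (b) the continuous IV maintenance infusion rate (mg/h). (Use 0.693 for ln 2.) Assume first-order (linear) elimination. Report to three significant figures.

Vd = 5.3 L/kg × 54 kg = 286.2 L
LD = Vd × C = 286.2 × 23 = 6583 mg
CL = 0.693 × Vd / t½ = 0.693 × 286.2 / 15 = 13.22 L/h
Infusion rate = CL × Css = 13.22 × 23 = 304.1 mg/h

(a) 6580 mg; (b) 304 mg/h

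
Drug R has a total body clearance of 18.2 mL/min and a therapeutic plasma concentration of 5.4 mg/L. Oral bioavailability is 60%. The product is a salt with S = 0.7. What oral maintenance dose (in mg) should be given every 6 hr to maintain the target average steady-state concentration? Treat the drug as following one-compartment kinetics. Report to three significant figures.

CL = 18.2 mL/min × 60/1000 = 1.092 L/h
D = CL × Css × τ / F / S = 1.092 × 5.4 × 6 / 0.6 / 0.7 = 84.24 mg

84.2 mg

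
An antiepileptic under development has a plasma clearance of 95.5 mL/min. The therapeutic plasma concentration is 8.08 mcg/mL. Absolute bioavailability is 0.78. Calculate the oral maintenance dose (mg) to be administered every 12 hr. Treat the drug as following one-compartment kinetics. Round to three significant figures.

Convert clearance: 95.5 mL/min × 60 min/h ÷ 1000 mL/L = 5.730 L/h
D = CL × Css × τ / F = 5.730 × 8.08 × 12 / 0.78 = 712.3 mg

712 mg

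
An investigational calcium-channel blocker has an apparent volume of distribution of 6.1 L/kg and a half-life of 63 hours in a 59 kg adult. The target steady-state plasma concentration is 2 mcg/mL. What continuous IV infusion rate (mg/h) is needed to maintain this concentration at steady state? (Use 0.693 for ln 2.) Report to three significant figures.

7.92 mg/h

Vd = 6.1 L/kg × 59 kg = 359.9 L
CL = ln 2 · Vd / t½ = 0.693 × 359.9 / 63 = 3.959 L/h
Infusion rate = CL × Css = 3.959 × 2 = 7.918 mg/h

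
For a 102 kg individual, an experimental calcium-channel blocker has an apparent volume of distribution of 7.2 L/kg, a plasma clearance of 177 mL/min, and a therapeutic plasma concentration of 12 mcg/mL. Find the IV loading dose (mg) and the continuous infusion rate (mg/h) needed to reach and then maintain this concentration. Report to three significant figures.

Vd(total) = 102 kg × 7.2 L/kg = 734.4 L
Loading: fill Vd to C_target → 734.4 L × 12 mg/L = 8813 mg
Convert clearance: 177 mL/min × 60 min/h ÷ 1000 mL/L = 10.62 L/h
Maintenance infusion rate = CL × Css = 10.62 × 12 = 127.4 mg/h

(a) 8810 mg; (b) 127 mg/h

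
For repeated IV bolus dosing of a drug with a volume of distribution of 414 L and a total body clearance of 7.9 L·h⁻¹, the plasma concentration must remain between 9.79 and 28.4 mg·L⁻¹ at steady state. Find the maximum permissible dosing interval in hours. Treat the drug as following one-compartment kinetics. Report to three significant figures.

55.8 h

k = CL / Vd = 7.900 / 414.0 = 0.01908 h⁻¹
Between IV bolus doses, concentration decays as C = C₀·e^(−kτ), so C_peak/C_trough = e^(kτ).
τ_max = ln(C_peak/C_trough) / k = ln(28.4/9.79) / 0.01908 = 1.065 / 0.01908 = 55.82 h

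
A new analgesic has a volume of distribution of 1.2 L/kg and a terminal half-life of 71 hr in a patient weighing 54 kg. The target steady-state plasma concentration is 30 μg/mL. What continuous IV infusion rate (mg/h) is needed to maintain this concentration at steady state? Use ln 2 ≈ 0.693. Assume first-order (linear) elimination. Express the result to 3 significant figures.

19.0 mg/h

Total Vd = 1.2 × 54 = 64.80 L
k = 0.693/71 = 0.009761 h⁻¹, so CL = k·Vd = 0.009761 × 64.80 = 0.6325 L/h
Infusion rate = CL × Css = 0.6325 × 30 = 18.98 mg/h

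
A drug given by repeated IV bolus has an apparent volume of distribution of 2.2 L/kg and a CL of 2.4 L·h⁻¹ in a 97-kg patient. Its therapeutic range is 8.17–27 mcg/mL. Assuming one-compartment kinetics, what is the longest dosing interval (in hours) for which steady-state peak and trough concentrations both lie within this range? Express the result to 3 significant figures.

Total Vd = 2.2 × 97 = 213.4 L
k = CL / Vd = 2.400 / 213.4 = 0.01125 h⁻¹
Between IV bolus doses, concentration decays as C = C₀·e^(−kτ), so C_peak/C_trough = e^(kτ).
τ_max = ln(C_peak/C_trough) / k = ln(27/8.17) / 0.01125 = 1.195 / 0.01125 = 106.2 h

106 h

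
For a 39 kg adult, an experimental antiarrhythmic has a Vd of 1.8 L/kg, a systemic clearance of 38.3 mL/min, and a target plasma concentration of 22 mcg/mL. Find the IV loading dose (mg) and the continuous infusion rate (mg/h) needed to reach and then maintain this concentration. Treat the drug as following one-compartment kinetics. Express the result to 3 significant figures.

Total Vd = 1.8 × 39 = 70.20 L
Loading dose = Vd × C = 70.20 × 22 = 1544 mg
Convert clearance: 38.3 mL/min × 60 min/h ÷ 1000 mL/L = 2.298 L/h
Maintenance: replace elimination → rate = CL × Css = 2.298 × 22 = 50.56 mg/h

(a) 1540 mg; (b) 50.6 mg/h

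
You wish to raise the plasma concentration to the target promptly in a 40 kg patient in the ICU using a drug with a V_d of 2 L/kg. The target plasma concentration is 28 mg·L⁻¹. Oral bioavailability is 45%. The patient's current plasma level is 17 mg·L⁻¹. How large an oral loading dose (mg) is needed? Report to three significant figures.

Vd = 2 L/kg × 40 kg = 80.00 L
The loading dose fills Vd to the target concentration.
Concentration deficit ΔC = 28 − 17 = 11.00 mg/L
LD = Vd × ΔC / F = 80.00 × 11.00 / 0.45 = 1956 mg

1960 mg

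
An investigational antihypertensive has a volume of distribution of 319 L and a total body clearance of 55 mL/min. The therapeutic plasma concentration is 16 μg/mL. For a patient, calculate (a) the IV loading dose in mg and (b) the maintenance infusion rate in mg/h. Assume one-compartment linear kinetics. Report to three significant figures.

Loading: fill Vd to C_target → 319.0 L × 16 mg/L = 5104 mg
CL = 55 mL/min = 55 × 0.06 = 3.300 L/h
Maintenance infusion rate = CL × Css = 3.300 × 16 = 52.80 mg/h

(a) 5100 mg; (b) 52.8 mg/h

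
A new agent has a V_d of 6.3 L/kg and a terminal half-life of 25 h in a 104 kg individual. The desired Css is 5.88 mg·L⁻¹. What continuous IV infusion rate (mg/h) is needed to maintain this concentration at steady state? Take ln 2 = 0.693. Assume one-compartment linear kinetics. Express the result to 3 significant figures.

Total Vd = 6.3 × 104 = 655.2 L
CL = 0.693 × Vd / t½ = 0.693 × 655.2 / 25 = 18.16 L/h
Infusion rate = CL × Css = 18.16 × 5.88 = 106.8 mg/h

107 mg/h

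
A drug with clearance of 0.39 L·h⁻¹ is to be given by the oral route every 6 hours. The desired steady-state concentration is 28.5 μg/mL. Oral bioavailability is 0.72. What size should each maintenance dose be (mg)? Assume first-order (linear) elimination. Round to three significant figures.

92.6 mg

D = CL × Css × τ / F = 0.3900 × 28.5 × 6 / 0.72 = 92.63 mg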